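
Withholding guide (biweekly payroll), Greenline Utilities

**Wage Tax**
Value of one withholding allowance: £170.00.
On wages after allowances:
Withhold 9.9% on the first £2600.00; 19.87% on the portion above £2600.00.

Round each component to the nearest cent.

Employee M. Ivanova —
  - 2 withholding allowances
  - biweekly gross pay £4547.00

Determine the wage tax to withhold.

Wage Tax: taxable = £4547.00 − 2×£170.00 = £4207.00
  £257.40 + 19.87% × (£4207.00 − £2600.00) = £257.40 + 19.87% × £1607.00 = £576.71

£576.71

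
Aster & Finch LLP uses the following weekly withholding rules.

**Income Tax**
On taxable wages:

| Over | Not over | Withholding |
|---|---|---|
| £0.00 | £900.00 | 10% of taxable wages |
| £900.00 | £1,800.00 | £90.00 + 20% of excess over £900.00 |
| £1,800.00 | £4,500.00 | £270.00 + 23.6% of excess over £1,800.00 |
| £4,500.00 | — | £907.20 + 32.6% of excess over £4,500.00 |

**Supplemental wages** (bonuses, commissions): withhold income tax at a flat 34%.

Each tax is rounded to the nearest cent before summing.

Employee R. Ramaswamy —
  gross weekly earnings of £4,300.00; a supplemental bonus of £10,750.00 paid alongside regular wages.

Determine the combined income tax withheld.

£4,515.00

Income Tax: taxable = £4,300.00
  £270.00 + 23.6% × (£4,300.00 − £1,800.00) = £270.00 + 23.6% × £2,500.00 = £860.00
Supplemental (34% flat on bonus): 34% × £10,750.00 = £3,655.00
Total income tax: £860.00 + £3,655.00 = £4,515.00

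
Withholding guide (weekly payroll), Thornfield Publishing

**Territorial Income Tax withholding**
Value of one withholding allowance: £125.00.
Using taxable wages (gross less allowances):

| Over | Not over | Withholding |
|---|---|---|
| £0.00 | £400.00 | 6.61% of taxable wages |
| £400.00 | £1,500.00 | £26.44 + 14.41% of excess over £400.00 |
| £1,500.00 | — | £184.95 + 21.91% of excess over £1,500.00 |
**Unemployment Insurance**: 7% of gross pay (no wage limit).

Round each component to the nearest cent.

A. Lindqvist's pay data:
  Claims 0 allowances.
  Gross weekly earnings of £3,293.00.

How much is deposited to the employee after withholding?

£2,484.69

Territorial Income Tax: taxable = £3,293.00
  £184.95 + 21.91% × (£3,293.00 − £1,500.00) = £184.95 + 21.91% × £1,793.00 = £577.80
Unemployment Insurance: 7% × £3,293.00 = £230.51
Total withheld: £577.80 + £230.51 = £808.31
Net pay: £3,293.00 − £808.31 = £2,484.69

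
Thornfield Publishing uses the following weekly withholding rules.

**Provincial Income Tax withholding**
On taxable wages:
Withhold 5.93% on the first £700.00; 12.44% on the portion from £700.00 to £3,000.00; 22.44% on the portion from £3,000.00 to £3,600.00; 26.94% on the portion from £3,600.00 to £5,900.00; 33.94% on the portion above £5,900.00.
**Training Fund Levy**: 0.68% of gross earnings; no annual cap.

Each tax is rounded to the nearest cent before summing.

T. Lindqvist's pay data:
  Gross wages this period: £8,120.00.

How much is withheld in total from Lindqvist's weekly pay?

£1,890.58

Provincial Income Tax: taxable = £8,120.00
  £1,081.89 + 33.94% × (£8,120.00 − £5,900.00) = £1,081.89 + 33.94% × £2,220.00 = £1,835.36
Training Fund Levy: 0.68% × £8,120.00 = £55.22
Total: £1,835.36 + £55.22 = £1,890.58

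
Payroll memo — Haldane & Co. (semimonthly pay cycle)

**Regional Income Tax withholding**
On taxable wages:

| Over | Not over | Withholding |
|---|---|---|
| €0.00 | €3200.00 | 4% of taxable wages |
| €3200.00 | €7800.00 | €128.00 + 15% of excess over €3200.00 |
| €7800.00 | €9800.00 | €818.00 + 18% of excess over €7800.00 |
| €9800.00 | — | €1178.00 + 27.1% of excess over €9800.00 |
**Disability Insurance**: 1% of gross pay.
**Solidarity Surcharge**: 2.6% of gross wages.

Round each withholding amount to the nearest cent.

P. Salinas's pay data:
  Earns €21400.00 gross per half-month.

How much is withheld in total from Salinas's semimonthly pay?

Regional Income Tax: taxable = €21400.00
  €1178.00 + 27.1% × (€21400.00 − €9800.00) = €1178.00 + 27.1% × €11600.00 = €4321.60
Disability Insurance: 1% × €21400.00 = €214.00
Solidarity Surcharge: 2.6% × €21400.00 = €556.40
Total: €4321.60 + €214.00 + €556.40 = €5092.00

€5092.00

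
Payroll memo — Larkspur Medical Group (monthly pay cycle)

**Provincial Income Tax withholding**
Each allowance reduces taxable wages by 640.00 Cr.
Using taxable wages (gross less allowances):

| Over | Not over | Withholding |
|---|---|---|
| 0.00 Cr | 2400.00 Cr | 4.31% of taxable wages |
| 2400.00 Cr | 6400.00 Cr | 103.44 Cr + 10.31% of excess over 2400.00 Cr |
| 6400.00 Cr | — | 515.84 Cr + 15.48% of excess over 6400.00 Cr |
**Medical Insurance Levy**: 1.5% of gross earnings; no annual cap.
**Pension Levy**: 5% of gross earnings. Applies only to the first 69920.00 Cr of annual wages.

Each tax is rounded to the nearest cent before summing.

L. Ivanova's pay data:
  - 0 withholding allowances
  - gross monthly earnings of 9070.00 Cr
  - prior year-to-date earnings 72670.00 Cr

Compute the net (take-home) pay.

Provincial Income Tax: taxable = 9070.00 Cr
  515.84 Cr + 15.48% × (9070.00 Cr − 6400.00 Cr) = 515.84 Cr + 15.48% × 2670.00 Cr = 929.16 Cr
Medical Insurance Levy: 1.5% × 9070.00 Cr = 136.05 Cr
Pension Levy: YTD 72670.00 Cr ≥ cap 69920.00 Cr → 0.00 Cr
Total withheld: 929.16 Cr + 136.05 Cr + 0.00 Cr = 1065.21 Cr
Net pay: 9070.00 Cr − 1065.21 Cr = 8004.79 Cr

8004.79 Cr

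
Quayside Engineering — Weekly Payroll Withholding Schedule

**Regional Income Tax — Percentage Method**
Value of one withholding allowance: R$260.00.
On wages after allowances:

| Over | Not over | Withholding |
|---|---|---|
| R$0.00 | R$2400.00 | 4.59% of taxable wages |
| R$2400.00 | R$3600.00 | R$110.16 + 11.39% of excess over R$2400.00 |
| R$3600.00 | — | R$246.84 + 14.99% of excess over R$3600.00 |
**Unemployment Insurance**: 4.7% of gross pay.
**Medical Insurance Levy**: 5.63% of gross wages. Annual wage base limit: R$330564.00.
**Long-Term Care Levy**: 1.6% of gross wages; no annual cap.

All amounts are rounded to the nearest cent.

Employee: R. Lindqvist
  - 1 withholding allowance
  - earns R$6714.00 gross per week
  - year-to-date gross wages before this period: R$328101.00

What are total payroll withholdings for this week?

R$1236.30

Regional Income Tax: taxable = R$6714.00 − 1×R$260.00 = R$6454.00
  R$246.84 + 14.99% × (R$6454.00 − R$3600.00) = R$246.84 + 14.99% × R$2854.00 = R$674.65
Unemployment Insurance: 4.7% × R$6714.00 = R$315.56
Medical Insurance Levy: cap R$330564.00 − YTD R$328101.00 = R$2463.00 subject; 5.63% × R$2463.00 = R$138.67
Long-Term Care Levy: 1.6% × R$6714.00 = R$107.42
Total: R$674.65 + R$315.56 + R$138.67 + R$107.42 = R$1236.30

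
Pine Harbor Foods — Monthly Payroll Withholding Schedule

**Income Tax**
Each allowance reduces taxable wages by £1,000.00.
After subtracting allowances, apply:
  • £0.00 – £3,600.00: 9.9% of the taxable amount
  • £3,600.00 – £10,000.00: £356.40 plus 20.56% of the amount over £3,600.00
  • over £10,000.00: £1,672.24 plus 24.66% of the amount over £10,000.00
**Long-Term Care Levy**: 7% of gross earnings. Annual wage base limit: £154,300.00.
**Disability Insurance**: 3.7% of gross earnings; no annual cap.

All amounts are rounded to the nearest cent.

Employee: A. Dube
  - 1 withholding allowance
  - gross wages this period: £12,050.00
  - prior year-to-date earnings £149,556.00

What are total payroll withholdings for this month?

Income Tax: taxable = £12,050.00 − 1×£1,000.00 = £11,050.00
  £1,672.24 + 24.66% × (£11,050.00 − £10,000.00) = £1,672.24 + 24.66% × £1,050.00 = £1,931.17
Long-Term Care Levy: cap £154,300.00 − YTD £149,556.00 = £4,744.00 subject; 7% × £4,744.00 = £332.08
Disability Insurance: 3.7% × £12,050.00 = £445.85
Total: £1,931.17 + £332.08 + £445.85 = £2,709.10

£2,709.10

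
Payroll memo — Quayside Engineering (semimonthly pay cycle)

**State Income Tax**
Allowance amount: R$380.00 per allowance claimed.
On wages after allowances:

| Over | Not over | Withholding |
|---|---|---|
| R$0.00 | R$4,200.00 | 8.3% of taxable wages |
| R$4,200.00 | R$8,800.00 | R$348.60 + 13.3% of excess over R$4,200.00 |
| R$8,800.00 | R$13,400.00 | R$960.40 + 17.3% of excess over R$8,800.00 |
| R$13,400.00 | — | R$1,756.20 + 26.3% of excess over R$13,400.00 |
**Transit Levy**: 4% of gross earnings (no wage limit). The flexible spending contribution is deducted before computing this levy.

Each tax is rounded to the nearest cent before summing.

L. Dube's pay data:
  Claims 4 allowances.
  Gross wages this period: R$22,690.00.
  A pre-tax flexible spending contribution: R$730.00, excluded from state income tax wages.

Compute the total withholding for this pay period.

State Income Tax: taxable = R$22,690.00 − R$730.00 − 4×R$380.00 = R$20,440.00
  R$1,756.20 + 26.3% × (R$20,440.00 − R$13,400.00) = R$1,756.20 + 26.3% × R$7,040.00 = R$3,607.72
Transit Levy: 4% × R$21,960.00 = R$878.40
Total: R$3,607.72 + R$878.40 = R$4,486.12

R$4,486.12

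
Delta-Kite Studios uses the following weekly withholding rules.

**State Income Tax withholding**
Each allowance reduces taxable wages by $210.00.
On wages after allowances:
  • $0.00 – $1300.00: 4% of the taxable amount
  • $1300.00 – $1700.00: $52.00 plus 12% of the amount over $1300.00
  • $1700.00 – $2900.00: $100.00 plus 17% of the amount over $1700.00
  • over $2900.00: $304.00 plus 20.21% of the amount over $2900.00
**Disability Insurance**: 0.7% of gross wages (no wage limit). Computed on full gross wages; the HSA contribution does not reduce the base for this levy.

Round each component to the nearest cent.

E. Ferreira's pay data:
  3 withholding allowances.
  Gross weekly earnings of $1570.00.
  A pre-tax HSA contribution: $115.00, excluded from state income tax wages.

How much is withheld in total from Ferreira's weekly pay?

State Income Tax: taxable = $1570.00 − $115.00 − 3×$210.00 = $825.00
  4% × $825.00 = $33.00
Disability Insurance: 0.7% × $1570.00 = $10.99
Total: $33.00 + $10.99 = $43.99

$43.99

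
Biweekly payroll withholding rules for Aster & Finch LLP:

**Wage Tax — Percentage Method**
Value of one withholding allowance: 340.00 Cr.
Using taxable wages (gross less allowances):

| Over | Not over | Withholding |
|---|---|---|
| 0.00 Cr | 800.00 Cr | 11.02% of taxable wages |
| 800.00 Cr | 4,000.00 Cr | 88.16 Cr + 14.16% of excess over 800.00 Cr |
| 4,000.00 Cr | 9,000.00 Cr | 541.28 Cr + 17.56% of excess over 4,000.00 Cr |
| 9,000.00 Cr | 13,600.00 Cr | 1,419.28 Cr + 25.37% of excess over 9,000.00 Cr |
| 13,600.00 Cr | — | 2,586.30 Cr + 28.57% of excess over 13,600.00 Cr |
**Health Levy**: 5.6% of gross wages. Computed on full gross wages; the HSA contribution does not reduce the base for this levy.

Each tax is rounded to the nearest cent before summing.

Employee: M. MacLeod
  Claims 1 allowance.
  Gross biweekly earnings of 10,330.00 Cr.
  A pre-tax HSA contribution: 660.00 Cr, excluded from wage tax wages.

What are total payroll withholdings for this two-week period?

2,081.48 Cr

Wage Tax: taxable = 10,330.00 Cr − 660.00 Cr − 1×340.00 Cr = 9,330.00 Cr
  1,419.28 Cr + 25.37% × (9,330.00 Cr − 9,000.00 Cr) = 1,419.28 Cr + 25.37% × 330.00 Cr = 1,503.00 Cr
Health Levy: 5.6% × 10,330.00 Cr = 578.48 Cr
Total: 1,503.00 Cr + 578.48 Cr = 2,081.48 Cr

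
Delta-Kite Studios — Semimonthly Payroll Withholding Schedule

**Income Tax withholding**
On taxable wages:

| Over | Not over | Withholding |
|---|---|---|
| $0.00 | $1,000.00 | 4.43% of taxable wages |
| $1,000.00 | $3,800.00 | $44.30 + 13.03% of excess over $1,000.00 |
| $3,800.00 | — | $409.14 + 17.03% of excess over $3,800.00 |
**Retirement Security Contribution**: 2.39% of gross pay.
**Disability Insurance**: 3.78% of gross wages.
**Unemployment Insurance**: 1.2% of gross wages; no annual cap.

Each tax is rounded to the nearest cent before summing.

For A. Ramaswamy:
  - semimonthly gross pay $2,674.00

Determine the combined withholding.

Income Tax: taxable = $2,674.00
  $44.30 + 13.03% × ($2,674.00 − $1,000.00) = $44.30 + 13.03% × $1,674.00 = $262.42
Retirement Security Contribution: 2.39% × $2,674.00 = $63.91
Disability Insurance: 3.78% × $2,674.00 = $101.08
Unemployment Insurance: 1.2% × $2,674.00 = $32.09
Total: $262.42 + $63.91 + $101.08 + $32.09 = $459.50

$459.50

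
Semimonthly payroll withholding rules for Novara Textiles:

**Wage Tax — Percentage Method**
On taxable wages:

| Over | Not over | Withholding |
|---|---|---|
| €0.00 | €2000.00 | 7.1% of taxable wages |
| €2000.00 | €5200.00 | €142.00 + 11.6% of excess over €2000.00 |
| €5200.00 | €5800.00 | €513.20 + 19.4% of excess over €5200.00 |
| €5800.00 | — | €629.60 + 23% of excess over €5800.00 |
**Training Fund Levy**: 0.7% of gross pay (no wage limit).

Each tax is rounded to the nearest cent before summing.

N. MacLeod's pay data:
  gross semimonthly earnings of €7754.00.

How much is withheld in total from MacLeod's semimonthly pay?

Wage Tax: taxable = €7754.00
  €629.60 + 23% × (€7754.00 − €5800.00) = €629.60 + 23% × €1954.00 = €1079.02
Training Fund Levy: 0.7% × €7754.00 = €54.28
Total: €1079.02 + €54.28 = €1133.30

€1133.30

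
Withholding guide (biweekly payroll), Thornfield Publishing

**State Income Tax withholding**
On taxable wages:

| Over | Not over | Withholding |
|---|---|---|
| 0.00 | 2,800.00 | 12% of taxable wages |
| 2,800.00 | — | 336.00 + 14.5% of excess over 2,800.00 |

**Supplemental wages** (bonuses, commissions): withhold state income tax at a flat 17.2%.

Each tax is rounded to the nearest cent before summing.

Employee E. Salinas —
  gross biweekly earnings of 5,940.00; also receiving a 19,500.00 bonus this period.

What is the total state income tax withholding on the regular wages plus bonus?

State Income Tax: taxable = 5,940.00
  336.00 + 14.5% × (5,940.00 − 2,800.00) = 336.00 + 14.5% × 3,140.00 = 791.30
Supplemental (17.2% flat on bonus): 17.2% × 19,500.00 = 3,354.00
Total state income tax: 791.30 + 3,354.00 = 4,145.30

4,145.30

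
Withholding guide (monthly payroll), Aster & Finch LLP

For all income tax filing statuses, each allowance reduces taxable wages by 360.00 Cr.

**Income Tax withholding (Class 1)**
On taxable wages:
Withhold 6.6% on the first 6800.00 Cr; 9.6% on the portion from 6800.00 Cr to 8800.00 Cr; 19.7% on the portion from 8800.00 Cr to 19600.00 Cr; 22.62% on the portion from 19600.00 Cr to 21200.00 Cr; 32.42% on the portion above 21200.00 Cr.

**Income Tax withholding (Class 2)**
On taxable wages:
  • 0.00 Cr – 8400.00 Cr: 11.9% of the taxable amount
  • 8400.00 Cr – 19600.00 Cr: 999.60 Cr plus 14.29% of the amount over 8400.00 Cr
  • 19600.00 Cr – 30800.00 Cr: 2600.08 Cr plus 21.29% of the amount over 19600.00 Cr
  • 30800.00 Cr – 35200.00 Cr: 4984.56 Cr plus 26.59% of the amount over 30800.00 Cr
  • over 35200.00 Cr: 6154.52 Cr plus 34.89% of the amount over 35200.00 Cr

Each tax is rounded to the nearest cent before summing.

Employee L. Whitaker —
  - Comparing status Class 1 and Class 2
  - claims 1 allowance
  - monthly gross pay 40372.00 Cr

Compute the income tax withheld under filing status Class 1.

Income Tax (Class 1): taxable = 40372.00 Cr − 1×360.00 Cr = 40012.00 Cr
  3130.32 Cr + 32.42% × (40012.00 Cr − 21200.00 Cr) = 3130.32 Cr + 32.42% × 18812.00 Cr = 9229.17 Cr

9229.17 Cr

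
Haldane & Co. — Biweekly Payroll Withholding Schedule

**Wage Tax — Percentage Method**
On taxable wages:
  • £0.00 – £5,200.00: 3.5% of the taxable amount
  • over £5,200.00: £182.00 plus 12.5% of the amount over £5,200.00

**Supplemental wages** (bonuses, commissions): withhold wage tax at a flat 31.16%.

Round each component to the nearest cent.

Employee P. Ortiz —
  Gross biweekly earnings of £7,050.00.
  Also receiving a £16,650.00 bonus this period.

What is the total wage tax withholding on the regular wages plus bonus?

Wage Tax: taxable = £7,050.00
  £182.00 + 12.5% × (£7,050.00 − £5,200.00) = £182.00 + 12.5% × £1,850.00 = £413.25
Supplemental (31.16% flat on bonus): 31.16% × £16,650.00 = £5,188.14
Total wage tax: £413.25 + £5,188.14 = £5,601.39

£5,601.39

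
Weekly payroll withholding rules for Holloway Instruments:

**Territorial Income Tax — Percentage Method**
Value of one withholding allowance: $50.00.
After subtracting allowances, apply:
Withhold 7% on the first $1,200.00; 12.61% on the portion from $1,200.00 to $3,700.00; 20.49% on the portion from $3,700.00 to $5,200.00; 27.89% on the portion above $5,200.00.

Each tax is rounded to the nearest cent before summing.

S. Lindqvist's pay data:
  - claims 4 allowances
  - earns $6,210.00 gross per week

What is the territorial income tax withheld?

Territorial Income Tax: taxable = $6,210.00 − 4×$50.00 = $6,010.00
  $706.60 + 27.89% × ($6,010.00 − $5,200.00) = $706.60 + 27.89% × $810.00 = $932.51

$932.51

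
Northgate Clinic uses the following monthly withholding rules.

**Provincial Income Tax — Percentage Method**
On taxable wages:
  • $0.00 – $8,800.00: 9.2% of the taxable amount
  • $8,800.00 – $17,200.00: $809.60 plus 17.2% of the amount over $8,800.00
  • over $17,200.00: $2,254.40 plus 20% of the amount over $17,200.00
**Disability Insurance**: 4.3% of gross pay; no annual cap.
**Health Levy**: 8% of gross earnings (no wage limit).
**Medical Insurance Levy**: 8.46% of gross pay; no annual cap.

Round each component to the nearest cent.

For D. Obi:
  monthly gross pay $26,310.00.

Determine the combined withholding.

$9,538.36

Provincial Income Tax: taxable = $26,310.00
  $2,254.40 + 20% × ($26,310.00 − $17,200.00) = $2,254.40 + 20% × $9,110.00 = $4,076.40
Disability Insurance: 4.3% × $26,310.00 = $1,131.33
Health Levy: 8% × $26,310.00 = $2,104.80
Medical Insurance Levy: 8.46% × $26,310.00 = $2,225.83
Total: $4,076.40 + $1,131.33 + $2,104.80 + $2,225.83 = $9,538.36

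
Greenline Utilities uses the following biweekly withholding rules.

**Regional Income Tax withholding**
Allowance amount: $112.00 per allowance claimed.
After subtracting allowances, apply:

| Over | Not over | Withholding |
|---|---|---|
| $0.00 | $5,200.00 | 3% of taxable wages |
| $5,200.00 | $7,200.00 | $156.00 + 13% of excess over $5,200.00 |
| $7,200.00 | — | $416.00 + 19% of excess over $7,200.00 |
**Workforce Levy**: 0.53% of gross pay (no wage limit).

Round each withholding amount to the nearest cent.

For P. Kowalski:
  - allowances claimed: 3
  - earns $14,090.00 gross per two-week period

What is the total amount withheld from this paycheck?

Regional Income Tax: taxable = $14,090.00 − 3×$112.00 = $13,754.00
  $416.00 + 19% × ($13,754.00 − $7,200.00) = $416.00 + 19% × $6,554.00 = $1,661.26
Workforce Levy: 0.53% × $14,090.00 = $74.68
Total: $1,661.26 + $74.68 = $1,735.94

$1,735.94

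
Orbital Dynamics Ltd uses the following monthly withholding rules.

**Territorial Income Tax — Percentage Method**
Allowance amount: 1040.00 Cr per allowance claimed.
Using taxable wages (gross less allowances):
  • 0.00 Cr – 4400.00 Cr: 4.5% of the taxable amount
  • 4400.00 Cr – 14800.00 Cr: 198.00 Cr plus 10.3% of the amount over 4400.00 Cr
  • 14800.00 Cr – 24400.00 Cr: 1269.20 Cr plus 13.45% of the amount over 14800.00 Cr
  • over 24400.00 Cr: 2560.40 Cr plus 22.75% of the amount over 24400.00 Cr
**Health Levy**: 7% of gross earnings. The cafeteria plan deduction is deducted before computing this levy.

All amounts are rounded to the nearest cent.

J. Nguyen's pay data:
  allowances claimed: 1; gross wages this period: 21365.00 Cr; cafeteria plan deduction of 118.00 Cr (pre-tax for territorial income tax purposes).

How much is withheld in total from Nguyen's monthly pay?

Territorial Income Tax: taxable = 21365.00 Cr − 118.00 Cr − 1×1040.00 Cr = 20207.00 Cr
  1269.20 Cr + 13.45% × (20207.00 Cr − 14800.00 Cr) = 1269.20 Cr + 13.45% × 5407.00 Cr = 1996.44 Cr
Health Levy: 7% × 21247.00 Cr = 1487.29 Cr
Total: 1996.44 Cr + 1487.29 Cr = 3483.73 Cr

3483.73 Cr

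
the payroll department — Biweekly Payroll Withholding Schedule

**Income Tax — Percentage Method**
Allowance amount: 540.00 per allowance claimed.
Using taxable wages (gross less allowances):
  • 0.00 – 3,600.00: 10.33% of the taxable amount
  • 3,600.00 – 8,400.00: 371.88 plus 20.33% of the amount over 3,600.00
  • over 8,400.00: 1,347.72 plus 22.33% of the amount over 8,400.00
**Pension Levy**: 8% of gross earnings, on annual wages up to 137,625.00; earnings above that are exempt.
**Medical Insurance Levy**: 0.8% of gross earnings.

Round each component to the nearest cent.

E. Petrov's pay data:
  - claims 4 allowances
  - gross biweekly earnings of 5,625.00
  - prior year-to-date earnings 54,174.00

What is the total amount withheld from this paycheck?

852.93

Income Tax: taxable = 5,625.00 − 4×540.00 = 3,465.00
  10.33% × 3,465.00 = 357.93
Pension Levy: 8% × 5,625.00 = 450.00
Medical Insurance Levy: 0.8% × 5,625.00 = 45.00
Total: 357.93 + 450.00 + 45.00 = 852.93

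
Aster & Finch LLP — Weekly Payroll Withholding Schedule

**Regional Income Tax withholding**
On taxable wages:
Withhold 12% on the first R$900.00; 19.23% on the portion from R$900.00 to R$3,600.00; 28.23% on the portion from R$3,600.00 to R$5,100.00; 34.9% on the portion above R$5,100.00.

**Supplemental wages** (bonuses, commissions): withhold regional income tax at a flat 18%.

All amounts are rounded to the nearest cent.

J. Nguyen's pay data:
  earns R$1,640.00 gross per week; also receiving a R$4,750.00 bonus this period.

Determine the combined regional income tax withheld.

R$1,105.30

Regional Income Tax: taxable = R$1,640.00
  R$108.00 + 19.23% × (R$1,640.00 − R$900.00) = R$108.00 + 19.23% × R$740.00 = R$250.30
Supplemental (18% flat on bonus): 18% × R$4,750.00 = R$855.00
Total regional income tax: R$250.30 + R$855.00 = R$1,105.30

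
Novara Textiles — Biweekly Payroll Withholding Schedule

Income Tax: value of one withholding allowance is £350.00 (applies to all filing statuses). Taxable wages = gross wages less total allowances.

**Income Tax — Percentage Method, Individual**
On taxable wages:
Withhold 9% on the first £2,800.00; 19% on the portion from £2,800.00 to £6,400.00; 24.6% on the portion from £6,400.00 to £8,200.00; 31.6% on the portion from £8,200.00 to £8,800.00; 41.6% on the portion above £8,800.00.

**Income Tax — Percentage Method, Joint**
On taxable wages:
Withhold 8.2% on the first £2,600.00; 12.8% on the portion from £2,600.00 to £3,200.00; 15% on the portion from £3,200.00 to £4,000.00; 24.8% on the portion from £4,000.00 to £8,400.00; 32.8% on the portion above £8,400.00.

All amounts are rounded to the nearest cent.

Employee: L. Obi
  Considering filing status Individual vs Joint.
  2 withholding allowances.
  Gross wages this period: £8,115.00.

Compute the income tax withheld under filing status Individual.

Income Tax (Individual): taxable = £8,115.00 − 2×£350.00 = £7,415.00
  £936.00 + 24.6% × (£7,415.00 − £6,400.00) = £936.00 + 24.6% × £1,015.00 = £1,185.69

£1,185.69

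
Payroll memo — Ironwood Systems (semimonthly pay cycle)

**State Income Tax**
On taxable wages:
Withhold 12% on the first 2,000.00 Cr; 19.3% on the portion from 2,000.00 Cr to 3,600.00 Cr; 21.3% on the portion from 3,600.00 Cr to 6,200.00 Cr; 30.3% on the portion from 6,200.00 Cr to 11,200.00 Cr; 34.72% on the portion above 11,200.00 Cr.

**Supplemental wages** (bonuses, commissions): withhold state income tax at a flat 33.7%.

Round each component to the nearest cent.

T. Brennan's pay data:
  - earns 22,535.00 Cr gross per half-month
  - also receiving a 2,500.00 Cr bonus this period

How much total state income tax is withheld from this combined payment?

State Income Tax: taxable = 22,535.00 Cr
  2,617.60 Cr + 34.72% × (22,535.00 Cr − 11,200.00 Cr) = 2,617.60 Cr + 34.72% × 11,335.00 Cr = 6,553.11 Cr
Supplemental (33.7% flat on bonus): 33.7% × 2,500.00 Cr = 842.50 Cr
Total state income tax: 6,553.11 Cr + 842.50 Cr = 7,395.61 Cr

7,395.61 Cr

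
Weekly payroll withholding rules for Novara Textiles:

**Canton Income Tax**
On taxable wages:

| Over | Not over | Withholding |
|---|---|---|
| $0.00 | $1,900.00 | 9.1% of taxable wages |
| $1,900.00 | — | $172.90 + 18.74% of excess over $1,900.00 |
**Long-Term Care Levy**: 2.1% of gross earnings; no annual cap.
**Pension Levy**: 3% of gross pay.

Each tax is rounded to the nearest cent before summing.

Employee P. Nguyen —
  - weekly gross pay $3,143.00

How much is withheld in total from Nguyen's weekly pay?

$566.13

Canton Income Tax: taxable = $3,143.00
  $172.90 + 18.74% × ($3,143.00 − $1,900.00) = $172.90 + 18.74% × $1,243.00 = $405.84
Long-Term Care Levy: 2.1% × $3,143.00 = $66.00
Pension Levy: 3% × $3,143.00 = $94.29
Total: $405.84 + $66.00 + $94.29 = $566.13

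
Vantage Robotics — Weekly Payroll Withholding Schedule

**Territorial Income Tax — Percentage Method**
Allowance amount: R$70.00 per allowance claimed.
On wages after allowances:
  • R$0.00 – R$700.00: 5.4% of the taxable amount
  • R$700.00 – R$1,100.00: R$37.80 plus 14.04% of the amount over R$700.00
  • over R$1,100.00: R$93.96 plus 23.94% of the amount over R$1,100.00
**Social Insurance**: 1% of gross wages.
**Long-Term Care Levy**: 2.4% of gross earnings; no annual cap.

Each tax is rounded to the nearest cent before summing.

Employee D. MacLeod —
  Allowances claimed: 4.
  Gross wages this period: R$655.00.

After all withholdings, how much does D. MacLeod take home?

R$612.48

Territorial Income Tax: taxable = R$655.00 − 4×R$70.00 = R$375.00
  5.4% × R$375.00 = R$20.25
Social Insurance: 1% × R$655.00 = R$6.55
Long-Term Care Levy: 2.4% × R$655.00 = R$15.72
Total withheld: R$20.25 + R$6.55 + R$15.72 = R$42.52
Net pay: R$655.00 − R$42.52 = R$612.48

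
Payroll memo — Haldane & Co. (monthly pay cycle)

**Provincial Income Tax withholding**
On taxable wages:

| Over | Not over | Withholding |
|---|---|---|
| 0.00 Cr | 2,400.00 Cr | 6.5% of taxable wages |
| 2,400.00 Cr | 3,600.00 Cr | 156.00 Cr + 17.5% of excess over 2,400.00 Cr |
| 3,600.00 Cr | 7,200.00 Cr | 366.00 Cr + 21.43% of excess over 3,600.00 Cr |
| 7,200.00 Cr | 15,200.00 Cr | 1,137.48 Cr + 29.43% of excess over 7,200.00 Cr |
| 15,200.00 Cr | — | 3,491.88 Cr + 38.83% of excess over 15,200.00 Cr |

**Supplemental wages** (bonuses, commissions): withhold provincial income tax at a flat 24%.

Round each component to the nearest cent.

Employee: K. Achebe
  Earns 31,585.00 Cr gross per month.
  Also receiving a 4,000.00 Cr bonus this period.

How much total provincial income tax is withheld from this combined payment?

10,814.18 Cr

Provincial Income Tax: taxable = 31,585.00 Cr
  3,491.88 Cr + 38.83% × (31,585.00 Cr − 15,200.00 Cr) = 3,491.88 Cr + 38.83% × 16,385.00 Cr = 9,854.18 Cr
Supplemental (24% flat on bonus): 24% × 4,000.00 Cr = 960.00 Cr
Total provincial income tax: 9,854.18 Cr + 960.00 Cr = 10,814.18 Cr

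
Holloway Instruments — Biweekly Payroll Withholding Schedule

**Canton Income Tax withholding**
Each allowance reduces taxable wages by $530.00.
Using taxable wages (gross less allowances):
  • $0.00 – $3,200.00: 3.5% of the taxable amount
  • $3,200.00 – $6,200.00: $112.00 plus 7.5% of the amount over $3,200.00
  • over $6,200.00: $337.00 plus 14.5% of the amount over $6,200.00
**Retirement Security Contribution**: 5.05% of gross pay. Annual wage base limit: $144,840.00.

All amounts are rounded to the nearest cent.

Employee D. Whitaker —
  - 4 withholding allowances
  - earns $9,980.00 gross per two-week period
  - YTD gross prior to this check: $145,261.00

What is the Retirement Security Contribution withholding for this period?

Retirement Security Contribution: YTD $145,261.00 ≥ cap $144,840.00 → $0.00

$0.00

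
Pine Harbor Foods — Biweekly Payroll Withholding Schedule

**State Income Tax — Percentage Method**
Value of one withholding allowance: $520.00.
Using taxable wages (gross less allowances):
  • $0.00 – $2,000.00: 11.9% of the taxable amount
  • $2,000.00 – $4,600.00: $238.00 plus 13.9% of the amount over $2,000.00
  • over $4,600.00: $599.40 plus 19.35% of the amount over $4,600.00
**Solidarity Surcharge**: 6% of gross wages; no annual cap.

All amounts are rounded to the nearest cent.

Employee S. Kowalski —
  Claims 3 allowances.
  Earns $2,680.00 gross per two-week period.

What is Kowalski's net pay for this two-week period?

$2,385.92

State Income Tax: taxable = $2,680.00 − 3×$520.00 = $1,120.00
  11.9% × $1,120.00 = $133.28
Solidarity Surcharge: 6% × $2,680.00 = $160.80
Total withheld: $133.28 + $160.80 = $294.08
Net pay: $2,680.00 − $294.08 = $2,385.92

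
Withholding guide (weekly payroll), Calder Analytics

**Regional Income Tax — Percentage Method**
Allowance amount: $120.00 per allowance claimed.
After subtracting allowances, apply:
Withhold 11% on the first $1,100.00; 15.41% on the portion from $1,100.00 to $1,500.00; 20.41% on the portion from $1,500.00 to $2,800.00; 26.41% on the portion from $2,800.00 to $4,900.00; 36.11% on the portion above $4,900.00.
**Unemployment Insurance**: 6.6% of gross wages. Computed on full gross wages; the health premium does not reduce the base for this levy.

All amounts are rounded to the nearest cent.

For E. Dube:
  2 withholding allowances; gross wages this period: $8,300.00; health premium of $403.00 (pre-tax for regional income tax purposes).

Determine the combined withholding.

Regional Income Tax: taxable = $8,300.00 − $403.00 − 2×$120.00 = $7,657.00
  $1,002.58 + 36.11% × ($7,657.00 − $4,900.00) = $1,002.58 + 36.11% × $2,757.00 = $1,998.13
Unemployment Insurance: 6.6% × $8,300.00 = $547.80
Total: $1,998.13 + $547.80 = $2,545.93

$2,545.93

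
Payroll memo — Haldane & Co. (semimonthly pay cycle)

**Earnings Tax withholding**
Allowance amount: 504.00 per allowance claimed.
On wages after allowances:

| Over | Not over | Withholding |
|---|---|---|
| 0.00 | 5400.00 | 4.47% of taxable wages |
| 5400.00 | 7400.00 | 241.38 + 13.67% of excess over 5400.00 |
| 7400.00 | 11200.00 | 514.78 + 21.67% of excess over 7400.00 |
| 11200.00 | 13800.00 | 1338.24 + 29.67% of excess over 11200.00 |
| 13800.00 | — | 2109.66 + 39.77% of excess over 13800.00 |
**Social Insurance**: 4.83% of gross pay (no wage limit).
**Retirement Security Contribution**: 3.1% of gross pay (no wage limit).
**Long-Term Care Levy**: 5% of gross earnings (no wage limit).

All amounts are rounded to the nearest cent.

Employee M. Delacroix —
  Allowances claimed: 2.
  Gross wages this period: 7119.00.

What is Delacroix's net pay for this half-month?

5859.94

Earnings Tax: taxable = 7119.00 − 2×504.00 = 6111.00
  241.38 + 13.67% × (6111.00 − 5400.00) = 241.38 + 13.67% × 711.00 = 338.57
Social Insurance: 4.83% × 7119.00 = 343.85
Retirement Security Contribution: 3.1% × 7119.00 = 220.69
Long-Term Care Levy: 5% × 7119.00 = 355.95
Total withheld: 338.57 + 343.85 + 220.69 + 355.95 = 1259.06
Net pay: 7119.00 − 1259.06 = 5859.94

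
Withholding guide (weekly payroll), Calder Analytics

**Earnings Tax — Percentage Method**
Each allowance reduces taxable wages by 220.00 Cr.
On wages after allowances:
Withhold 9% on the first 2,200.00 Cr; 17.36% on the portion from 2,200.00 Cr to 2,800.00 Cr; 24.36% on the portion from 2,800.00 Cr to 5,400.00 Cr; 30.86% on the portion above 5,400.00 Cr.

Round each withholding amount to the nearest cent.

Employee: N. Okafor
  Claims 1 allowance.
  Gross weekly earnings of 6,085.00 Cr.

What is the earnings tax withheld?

Earnings Tax: taxable = 6,085.00 Cr − 1×220.00 Cr = 5,865.00 Cr
  935.52 Cr + 30.86% × (5,865.00 Cr − 5,400.00 Cr) = 935.52 Cr + 30.86% × 465.00 Cr = 1,079.02 Cr

1,079.02 Cr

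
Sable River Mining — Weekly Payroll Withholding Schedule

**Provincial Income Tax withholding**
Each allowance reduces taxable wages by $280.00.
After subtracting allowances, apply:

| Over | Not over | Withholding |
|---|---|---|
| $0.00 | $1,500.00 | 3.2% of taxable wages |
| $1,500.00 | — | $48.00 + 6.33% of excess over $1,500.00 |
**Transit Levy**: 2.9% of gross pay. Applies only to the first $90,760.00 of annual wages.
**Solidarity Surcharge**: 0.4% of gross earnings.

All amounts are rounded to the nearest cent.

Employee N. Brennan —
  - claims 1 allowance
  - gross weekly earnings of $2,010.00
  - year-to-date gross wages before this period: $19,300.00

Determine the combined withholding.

$128.89

Provincial Income Tax: taxable = $2,010.00 − 1×$280.00 = $1,730.00
  $48.00 + 6.33% × ($1,730.00 − $1,500.00) = $48.00 + 6.33% × $230.00 = $62.56
Transit Levy: 2.9% × $2,010.00 = $58.29
Solidarity Surcharge: 0.4% × $2,010.00 = $8.04
Total: $62.56 + $58.29 + $8.04 = $128.89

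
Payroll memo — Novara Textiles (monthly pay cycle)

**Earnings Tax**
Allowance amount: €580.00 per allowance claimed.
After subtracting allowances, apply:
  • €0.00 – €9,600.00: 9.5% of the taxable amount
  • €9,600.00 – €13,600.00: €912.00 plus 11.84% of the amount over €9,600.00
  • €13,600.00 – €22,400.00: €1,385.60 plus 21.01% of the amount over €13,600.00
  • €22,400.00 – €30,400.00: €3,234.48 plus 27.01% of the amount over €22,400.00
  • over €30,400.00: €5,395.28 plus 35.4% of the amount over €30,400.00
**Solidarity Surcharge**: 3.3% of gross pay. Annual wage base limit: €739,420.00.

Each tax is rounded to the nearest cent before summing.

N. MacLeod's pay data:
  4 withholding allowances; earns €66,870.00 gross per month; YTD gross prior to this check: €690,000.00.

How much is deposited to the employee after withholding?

€47,754.76

Earnings Tax: taxable = €66,870.00 − 4×€580.00 = €64,550.00
  €5,395.28 + 35.4% × (€64,550.00 − €30,400.00) = €5,395.28 + 35.4% × €34,150.00 = €17,484.38
Solidarity Surcharge: cap €739,420.00 − YTD €690,000.00 = €49,420.00 subject; 3.3% × €49,420.00 = €1,630.86
Total withheld: €17,484.38 + €1,630.86 = €19,115.24
Net pay: €66,870.00 − €19,115.24 = €47,754.76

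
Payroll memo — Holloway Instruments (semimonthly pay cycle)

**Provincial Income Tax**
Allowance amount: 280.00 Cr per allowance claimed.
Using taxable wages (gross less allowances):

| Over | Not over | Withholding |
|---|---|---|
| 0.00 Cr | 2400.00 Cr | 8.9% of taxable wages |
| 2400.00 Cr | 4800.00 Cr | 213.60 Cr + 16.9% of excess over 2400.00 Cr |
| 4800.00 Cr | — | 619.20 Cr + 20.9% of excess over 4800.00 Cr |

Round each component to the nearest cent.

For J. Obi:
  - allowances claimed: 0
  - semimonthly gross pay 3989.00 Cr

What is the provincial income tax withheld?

482.14 Cr

Provincial Income Tax: taxable = 3989.00 Cr
  213.60 Cr + 16.9% × (3989.00 Cr − 2400.00 Cr) = 213.60 Cr + 16.9% × 1589.00 Cr = 482.14 Cr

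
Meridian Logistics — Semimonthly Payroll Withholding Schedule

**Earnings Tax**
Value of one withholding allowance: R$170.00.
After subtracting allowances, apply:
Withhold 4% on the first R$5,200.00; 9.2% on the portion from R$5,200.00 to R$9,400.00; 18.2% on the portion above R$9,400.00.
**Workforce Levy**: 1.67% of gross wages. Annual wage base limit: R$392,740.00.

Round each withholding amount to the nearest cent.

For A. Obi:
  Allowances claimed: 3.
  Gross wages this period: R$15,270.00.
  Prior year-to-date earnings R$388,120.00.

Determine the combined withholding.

R$1,647.07

Earnings Tax: taxable = R$15,270.00 − 3×R$170.00 = R$14,760.00
  R$594.40 + 18.2% × (R$14,760.00 − R$9,400.00) = R$594.40 + 18.2% × R$5,360.00 = R$1,569.92
Workforce Levy: cap R$392,740.00 − YTD R$388,120.00 = R$4,620.00 subject; 1.67% × R$4,620.00 = R$77.15
Total: R$1,569.92 + R$77.15 = R$1,647.07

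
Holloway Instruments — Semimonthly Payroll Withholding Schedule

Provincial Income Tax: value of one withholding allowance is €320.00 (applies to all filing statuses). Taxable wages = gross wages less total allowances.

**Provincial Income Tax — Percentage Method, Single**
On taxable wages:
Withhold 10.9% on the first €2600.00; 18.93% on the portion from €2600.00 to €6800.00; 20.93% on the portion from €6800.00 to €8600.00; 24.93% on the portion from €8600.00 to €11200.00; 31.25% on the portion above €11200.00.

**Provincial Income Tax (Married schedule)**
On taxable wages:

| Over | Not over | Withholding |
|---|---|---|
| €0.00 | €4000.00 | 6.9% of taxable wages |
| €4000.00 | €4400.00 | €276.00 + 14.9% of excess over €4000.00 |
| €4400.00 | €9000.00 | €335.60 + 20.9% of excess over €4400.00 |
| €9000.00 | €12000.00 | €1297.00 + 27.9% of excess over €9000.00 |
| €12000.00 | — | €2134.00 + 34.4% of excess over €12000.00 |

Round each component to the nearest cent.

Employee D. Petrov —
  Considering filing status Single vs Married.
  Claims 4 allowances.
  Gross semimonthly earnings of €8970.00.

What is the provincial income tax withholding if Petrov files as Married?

€1023.21

Provincial Income Tax (Married): taxable = €8970.00 − 4×€320.00 = €7690.00
  €335.60 + 20.9% × (€7690.00 − €4400.00) = €335.60 + 20.9% × €3290.00 = €1023.21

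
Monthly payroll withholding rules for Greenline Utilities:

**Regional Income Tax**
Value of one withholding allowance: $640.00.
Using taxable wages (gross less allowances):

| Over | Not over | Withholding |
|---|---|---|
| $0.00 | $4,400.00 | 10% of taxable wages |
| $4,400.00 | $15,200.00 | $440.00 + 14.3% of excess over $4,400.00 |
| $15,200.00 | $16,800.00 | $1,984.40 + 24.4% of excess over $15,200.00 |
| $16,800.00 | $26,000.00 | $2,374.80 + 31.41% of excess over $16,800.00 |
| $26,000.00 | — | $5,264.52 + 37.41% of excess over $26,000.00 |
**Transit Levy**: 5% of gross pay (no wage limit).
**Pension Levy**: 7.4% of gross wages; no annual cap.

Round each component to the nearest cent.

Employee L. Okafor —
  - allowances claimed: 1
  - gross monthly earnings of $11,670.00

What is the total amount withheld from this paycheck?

Regional Income Tax: taxable = $11,670.00 − 1×$640.00 = $11,030.00
  $440.00 + 14.3% × ($11,030.00 − $4,400.00) = $440.00 + 14.3% × $6,630.00 = $1,388.09
Transit Levy: 5% × $11,670.00 = $583.50
Pension Levy: 7.4% × $11,670.00 = $863.58
Total: $1,388.09 + $583.50 + $863.58 = $2,835.17

$2,835.17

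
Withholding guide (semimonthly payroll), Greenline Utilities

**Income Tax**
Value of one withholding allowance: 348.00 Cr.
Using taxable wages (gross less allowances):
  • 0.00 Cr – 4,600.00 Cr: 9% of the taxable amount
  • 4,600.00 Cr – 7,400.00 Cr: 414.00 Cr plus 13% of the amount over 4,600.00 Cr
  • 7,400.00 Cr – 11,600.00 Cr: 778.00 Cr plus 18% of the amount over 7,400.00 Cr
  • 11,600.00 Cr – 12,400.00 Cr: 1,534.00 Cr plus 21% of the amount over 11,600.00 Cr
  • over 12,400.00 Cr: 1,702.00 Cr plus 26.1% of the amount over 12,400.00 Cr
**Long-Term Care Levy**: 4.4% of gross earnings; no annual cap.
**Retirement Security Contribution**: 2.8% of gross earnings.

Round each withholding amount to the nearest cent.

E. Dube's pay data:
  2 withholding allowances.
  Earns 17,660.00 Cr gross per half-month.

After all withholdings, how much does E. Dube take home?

13,495.28 Cr

Income Tax: taxable = 17,660.00 Cr − 2×348.00 Cr = 16,964.00 Cr
  1,702.00 Cr + 26.1% × (16,964.00 Cr − 12,400.00 Cr) = 1,702.00 Cr + 26.1% × 4,564.00 Cr = 2,893.20 Cr
Long-Term Care Levy: 4.4% × 17,660.00 Cr = 777.04 Cr
Retirement Security Contribution: 2.8% × 17,660.00 Cr = 494.48 Cr
Total withheld: 2,893.20 Cr + 777.04 Cr + 494.48 Cr = 4,164.72 Cr
Net pay: 17,660.00 Cr − 4,164.72 Cr = 13,495.28 Cr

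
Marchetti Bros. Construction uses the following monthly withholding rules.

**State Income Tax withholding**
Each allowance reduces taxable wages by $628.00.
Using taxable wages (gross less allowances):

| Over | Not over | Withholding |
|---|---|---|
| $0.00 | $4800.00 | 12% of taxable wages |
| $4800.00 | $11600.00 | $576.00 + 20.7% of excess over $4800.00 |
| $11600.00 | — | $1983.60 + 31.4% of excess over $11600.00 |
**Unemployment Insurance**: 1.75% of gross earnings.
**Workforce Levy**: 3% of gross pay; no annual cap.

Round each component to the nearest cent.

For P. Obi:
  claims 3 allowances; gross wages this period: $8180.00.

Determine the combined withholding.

$1274.22

State Income Tax: taxable = $8180.00 − 3×$628.00 = $6296.00
  $576.00 + 20.7% × ($6296.00 − $4800.00) = $576.00 + 20.7% × $1496.00 = $885.67
Unemployment Insurance: 1.75% × $8180.00 = $143.15
Workforce Levy: 3% × $8180.00 = $245.40
Total: $885.67 + $143.15 + $245.40 = $1274.22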